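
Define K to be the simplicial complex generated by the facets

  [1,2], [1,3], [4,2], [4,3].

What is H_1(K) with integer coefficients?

H_1 ≅ Z.

K has 4 vertices, 4 edges.
rank ∂_1 = 3, rank ∂_2 = 0 ⇒ b_1 = 4 − 3 − 0 = 1. So H_1 ≅ Z.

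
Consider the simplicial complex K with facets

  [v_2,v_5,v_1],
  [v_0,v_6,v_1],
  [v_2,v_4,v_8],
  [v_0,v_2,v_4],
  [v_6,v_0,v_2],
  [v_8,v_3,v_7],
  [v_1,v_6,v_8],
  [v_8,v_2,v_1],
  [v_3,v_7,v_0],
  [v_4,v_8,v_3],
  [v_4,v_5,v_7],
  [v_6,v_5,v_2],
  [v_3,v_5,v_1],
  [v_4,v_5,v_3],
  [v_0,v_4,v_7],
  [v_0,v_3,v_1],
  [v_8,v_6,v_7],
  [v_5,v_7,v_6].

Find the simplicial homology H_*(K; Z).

K has 9 vertices, 27 edges, 18 triangles.
rank ∂_0 = 0, rank ∂_1 = 8 ⇒ b_0 = 9 − 0 − 8 = 1; all invariant factors of ∂_1 are 1 so no torsion. So H_0 = Z.
rank ∂_1 = 8, rank ∂_2 = 18 ⇒ b_1 = 27 − 8 − 18 = 1; ∂_2 has invariant factor(s) [2] giving torsion. So H_1 = Z × Z/2.
rank ∂_2 = 18, rank ∂_3 = 0 ⇒ b_2 = 18 − 18 − 0 = 0. So H_2 = 0.

H_0 ≅ Z,  H_1 ≅ Z × Z/2,  H_2 = 0.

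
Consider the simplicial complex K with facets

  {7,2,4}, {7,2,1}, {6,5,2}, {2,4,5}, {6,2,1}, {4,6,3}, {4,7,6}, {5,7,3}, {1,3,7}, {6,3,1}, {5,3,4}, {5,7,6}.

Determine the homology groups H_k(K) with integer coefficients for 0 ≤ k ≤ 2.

Order the vertices as 1 < 2 < 3 < 4 < 5 < 6 < 7. Listing each simplex with vertices in this order, K has dimension 2 with simplices:

  0-simplices (7): [1], [2], [3], [4], [5], [6], [7]
  1-simplices (18): [1,2], [1,3], [1,6], [1,7], [2,4], [2,5], [2,6], [2,7], [3,4], [3,5], [3,6], [3,7], [4,5], [4,6], [4,7], [5,6], [5,7], [6,7]
  2-simplices (12): [1,2,6], [1,2,7], [1,3,6], [1,3,7], [2,4,5], [2,4,7], [2,5,6], [3,4,5], [3,4,6], [3,5,7], [4,6,7], [5,6,7]

giving chain groups C_0 ≅ Z^7, C_1 ≅ Z^18, C_2 ≅ Z^12.

Boundary ∂_1: C_1 → C_0 is given by ∂[p,q] = [q] − [p]. For instance
  ∂[5,7] = [7] − [5].
As a 7×18 matrix over Z this has rank 6, with invariant factors (1,1,1,1,1,1).

∂_2: C_2 → C_1 maps a triangle to the signed sum of its edges. For instance
  ∂[1,2,6] = [2,6] − [1,6] + [1,2],
  ∂[1,2,7] = [2,7] − [1,7] + [1,2].
This gives a 18×12 integer matrix of rank 12; reducing to Smith normal form yields diagonal entries (1,1,1,1,1,1,1,1,1,1,1,2).

Now H_k = ker ∂_k / im ∂_{k+1}, so:

  H_0: rank C_0 − rank ∂_1 = 7 − 6 = 1, and the invariant factors of ∂_1 are all 1, so H_0 ≅ Z.
  H_1: rank ker ∂_1 − rank ∂_2 = (18 − 6) − 12 = 0, and ∂_2 has invariant factor 2 > 1, so H_1 ≅ Z/2.
  H_2: rank ker ∂_2 − rank ∂_3 = (12 − 12) − 0 = 0, and there is no ∂_3, so H_2 ≅ 0.

H_0 = Z,  H_1 = Z/2,  H_2 = 0.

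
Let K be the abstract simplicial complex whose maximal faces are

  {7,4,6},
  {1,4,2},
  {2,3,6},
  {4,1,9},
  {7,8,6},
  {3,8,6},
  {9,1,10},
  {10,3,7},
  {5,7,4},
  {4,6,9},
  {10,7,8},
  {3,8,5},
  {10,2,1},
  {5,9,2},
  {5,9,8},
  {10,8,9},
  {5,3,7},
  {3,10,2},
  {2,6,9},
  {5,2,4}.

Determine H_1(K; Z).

H_1 ≅ Z ⊕ Z/2.

K has 10 vertices, 30 edges, 20 triangles.
rank ∂_1 = 9, rank ∂_2 = 20 ⇒ b_1 = 30 − 9 − 20 = 1; ∂_2 has invariant factor(s) [2] giving torsion. So H_1 = Z ⊕ Z/2.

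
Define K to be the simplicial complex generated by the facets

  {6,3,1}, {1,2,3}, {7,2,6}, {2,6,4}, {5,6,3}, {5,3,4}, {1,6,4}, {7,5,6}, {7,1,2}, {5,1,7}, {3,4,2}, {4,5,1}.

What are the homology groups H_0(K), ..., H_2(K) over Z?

H_0 ≅ Z,  H_1 ≅ Z/2,  H_2 = 0.

Take the total order 1 < 2 < 3 < 4 < 5 < 6 < 7 on the vertex set. Then K (dimension 2) consists of the simplices:

  0-simplices (7): [1], [2], [3], [4], [5], [6], [7]
  1-simplices (18): [1,2], [1,3], [1,4], [1,5], [1,6], [1,7], [2,3], [2,4], [2,6], [2,7], [3,4], [3,5], [3,6], [4,5], [4,6], [5,6], [5,7], [6,7]
  2-simplices (12): [1,2,3], [1,2,7], [1,3,6], [1,4,5], [1,4,6], [1,5,7], [2,3,4], [2,4,6], [2,6,7], [3,4,5], [3,5,6], [5,6,7]

giving chain groups C_0 ≅ Z^7, C_1 ≅ Z^18, C_2 ≅ Z^12.

The boundary map ∂_1: C_1 → C_0 maps an edge to its endpoints' difference, ∂[p,q] = q − p.
As a 7×18 matrix over Z this has rank 6, with invariant factors (1,1,1,1,1,1).

The boundary map ∂_2: C_2 → C_1 sends each 2-simplex [p,q,r] to [q,r] − [p,r] + [p,q]. For instance
  ∂[1,2,7] = [2,7] − [1,7] + [1,2],
  ∂[1,5,7] = [5,7] − [1,7] + [1,5].
This gives a 18×12 integer matrix of rank 12; reducing to Smith normal form yields diagonal entries (1,1,1,1,1,1,1,1,1,1,1,2).

Now H_k = ker ∂_k / im ∂_{k+1}, so:

  H_0: rank C_0 − rank ∂_1 = 7 − 6 = 1, and the invariant factors of ∂_1 are all 1, so H_0 = Z.
  H_1: rank ker ∂_1 − rank ∂_2 = (18 − 6) − 12 = 0, and ∂_2 has invariant factor 2 > 1, so H_1 = Z/2.
  H_2: rank ker ∂_2 − rank ∂_3 = (12 − 12) − 0 = 0, and there is no ∂_3, so H_2 = 0.

As a check, the Euler characteristic is 7 − 18 + 12 = 1, which agrees with 1 − 0 + 0 = 1.
(K is a triangulation of the real projective plane RP^2.)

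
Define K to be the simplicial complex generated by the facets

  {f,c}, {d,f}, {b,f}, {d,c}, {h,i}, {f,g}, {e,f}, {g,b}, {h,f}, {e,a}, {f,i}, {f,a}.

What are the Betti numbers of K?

b_0 = 1, b_1 = 4.

Order the vertices as a < b < c < d < e < f < g < h < i. Listing each simplex with vertices in this order, K has dimension 1 with simplices:

  0-simplices (9): a, b, c, d, e, f, g, h, i
  1-simplices (12): ae, af, bf, bg, cd, cf, df, ef, fg, fh, fi, hi

giving chain groups C_0 ≅ Z^9, C_1 ≅ Z^12.

The boundary map ∂_1: C_1 → C_0 maps an edge to its endpoints' difference, ∂[p,q] = q − p. For instance
  ∂fg = g − f.
As a 9×12 matrix over Z this has rank 8, with invariant factors (1,1,1,1,1,1,1,1).

Now H_k = ker ∂_k / im ∂_{k+1}, so:

  H_0: rank C_0 − rank ∂_1 = 9 − 8 = 1, and the invariant factors of ∂_1 are all 1, so H_0 ≅ Z.
  H_1: rank ker ∂_1 − rank ∂_2 = (12 − 8) − 0 = 4, and there is no ∂_2, so H_1 ≅ Z^4.

Hence the Betti numbers are b_0 = 1, b_1 = 4.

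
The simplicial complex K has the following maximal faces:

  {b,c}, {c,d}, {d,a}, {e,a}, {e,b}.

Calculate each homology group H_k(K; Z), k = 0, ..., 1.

H_0 = Z,  H_1 = Z.

Fix the vertex order a < b < c < d < e and write every simplex with vertices in increasing order. Then dim K = 1 and the simplices of K are:

  0-simplices (5): a, b, c, d, e
  1-simplices (5): ad, ae, bc, be, cd

giving chain groups C_0 ≅ Z^5, C_1 ≅ Z^5.

∂_1: C_1 → C_0 sends each edge [p,q] (with p < q) to q − p. For instance
  ∂be = e − b.
The 5×5 boundary matrix has rank 4 and Smith normal form diag(1,1,1,1).

Computing H_k = (kernel of ∂_k) / (image of ∂_{k+1}):

  H_0: rank C_0 − rank ∂_1 = 5 − 4 = 1, and the invariant factors of ∂_1 are all 1, so H_0 = Z.
  H_1: rank ker ∂_1 − rank ∂_2 = (5 − 4) − 0 = 1, and there is no ∂_2, so H_1 = Z.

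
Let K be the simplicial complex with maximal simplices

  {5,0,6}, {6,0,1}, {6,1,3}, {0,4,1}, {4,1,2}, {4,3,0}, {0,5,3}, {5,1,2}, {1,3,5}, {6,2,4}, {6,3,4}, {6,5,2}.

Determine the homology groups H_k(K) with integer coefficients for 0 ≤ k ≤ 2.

H_0 = Z,  H_1 = Z/2,  H_2 = 0.

K has 7 vertices, 18 edges, 12 triangles.
rank ∂_0 = 0, rank ∂_1 = 6 ⇒ b_0 = 7 − 0 − 6 = 1; all invariant factors of ∂_1 are 1 so no torsion. So H_0 ≅ Z.
rank ∂_1 = 6, rank ∂_2 = 12 ⇒ b_1 = 18 − 6 − 12 = 0; ∂_2 has invariant factor(s) [2] giving torsion. So H_1 ≅ Z/2.
rank ∂_2 = 12, rank ∂_3 = 0 ⇒ b_2 = 12 − 12 − 0 = 0. So H_2 ≅ 0.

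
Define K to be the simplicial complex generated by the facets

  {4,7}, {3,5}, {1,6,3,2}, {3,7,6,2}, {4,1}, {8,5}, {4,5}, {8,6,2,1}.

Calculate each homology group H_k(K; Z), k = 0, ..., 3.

Take the total order 1 < 2 < 3 < 4 < 5 < 6 < 7 < 8 on the vertex set. Then K (dimension 3) consists of the simplices:

  0-simplices (8): [1], [2], [3], [4], [5], [6], [7], [8]
  1-simplices (17): [1,2], [1,3], [1,4], [1,6], [1,8], [2,3], [2,6], [2,7], [2,8], [3,5], [3,6], [3,7], [4,5], [4,7], [5,8], [6,7], [6,8]
  2-simplices (10): [1,2,3], [1,2,6], [1,2,8], [1,3,6], [1,6,8], [2,3,6], [2,3,7], [2,6,7], [2,6,8], [3,6,7]
  3-simplices (3): [1,2,3,6], [1,2,6,8], [2,3,6,7]

so the chain groups are C_0 ≅ Z^8, C_1 ≅ Z^17, C_2 ≅ Z^10, C_3 ≅ Z^3.

The boundary map ∂_1: C_1 → C_0 is given by ∂[p,q] = [q] − [p].
This gives a 8×17 integer matrix of rank 7; reducing to Smith normal form yields diagonal entries (1,1,1,1,1,1,1).

The boundary map ∂_2: C_2 → C_1 maps a triangle to the signed sum of its edges. For instance
  ∂[2,3,6] = [3,6] − [2,6] + [2,3],
  ∂[1,2,8] = [2,8] − [1,8] + [1,2].
This gives a 17×10 integer matrix of rank 7; reducing to Smith normal form yields diagonal entries (1,1,1,1,1,1,1).

Boundary ∂_3: C_3 → C_2 sends each 3-simplex σ to the alternating sum Σ_i (−1)^i (σ with its i-th vertex removed). For instance
  ∂[1,2,3,6] = [2,3,6] − [1,3,6] + [1,2,6] − [1,2,3],
  ∂[2,3,6,7] = [3,6,7] − [2,6,7] + [2,3,7] − [2,3,6].
The 10×3 boundary matrix has rank 3 and Smith normal form diag(1,1,1).

From H_k ≅ ker(∂_k) / im(∂_{k+1}) we obtain:

  H_0: rank C_0 − rank ∂_1 = 8 − 7 = 1, and the invariant factors of ∂_1 are all 1, so H_0 = Z.
  H_1: rank ker ∂_1 − rank ∂_2 = (17 − 7) − 7 = 3, and the invariant factors of ∂_2 are all 1, so H_1 = Z^3.
  H_2: rank ker ∂_2 − rank ∂_3 = (10 − 7) − 3 = 0, and the invariant factors of ∂_3 are all 1, so H_2 = 0.
  H_3: rank ker ∂_3 − rank ∂_4 = (3 − 3) − 0 = 0, and there is no ∂_4, so H_3 = 0.

H_0 = Z,  H_1 = Z^3,  H_2 = 0,  H_3 = 0.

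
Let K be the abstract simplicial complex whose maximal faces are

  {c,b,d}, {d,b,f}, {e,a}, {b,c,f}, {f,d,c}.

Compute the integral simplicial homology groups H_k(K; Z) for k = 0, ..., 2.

Order the vertices as a < b < c < d < e < f. Listing each simplex with vertices in this order, K has dimension 2 with simplices:

  0-simplices (6): a, b, c, d, e, f
  1-simplices (7): ae, bc, bd, bf, cd, cf, df
  2-simplices (4): bcd, bcf, bdf, cdf

Hence C_0 ≅ Z^6, C_1 ≅ Z^7, C_2 ≅ Z^4.

∂_1: C_1 → C_0 maps an edge to its endpoints' difference, ∂[p,q] = q − p.
The resulting 6×7 matrix has rank 4, and its Smith normal form has invariant factors (1,1,1,1).

Boundary ∂_2: C_2 → C_1 maps a triangle to the signed sum of its edges. For instance
  ∂bdf = df − bf + bd,
  ∂cdf = df − cf + cd.
As a 7×4 matrix over Z this has rank 3, with invariant factors (1,1,1).

Now H_k = ker ∂_k / im ∂_{k+1}, so:

  H_0: rank C_0 − rank ∂_1 = 6 − 4 = 2, and the invariant factors of ∂_1 are all 1, so H_0 ≅ Z^2.
  H_1: rank ker ∂_1 − rank ∂_2 = (7 − 4) − 3 = 0, and the invariant factors of ∂_2 are all 1, so H_1 ≅ 0.
  H_2: rank ker ∂_2 − rank ∂_3 = (4 − 3) − 0 = 1, and there is no ∂_3, so H_2 ≅ Z.

(K is a triangulation of the disjoint union of the 2-sphere S^2 and the 1-simplex.)

H_0 ≅ Z^2,  H_1 = 0,  H_2 ≅ Z.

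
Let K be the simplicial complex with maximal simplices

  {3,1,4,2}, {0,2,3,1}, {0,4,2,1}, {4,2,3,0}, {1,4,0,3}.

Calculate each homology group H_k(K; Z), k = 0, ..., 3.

H_0 = Z,  H_1 = 0,  H_2 = 0,  H_3 = Z.

Order the vertices as 0 < 1 < 2 < 3 < 4. Listing each simplex with vertices in this order, K has dimension 3 with simplices:

  0-simplices (5): [0], [1], [2], [3], [4]
  1-simplices (10): [0,1], [0,2], [0,3], [0,4], [1,2], [1,3], [1,4], [2,3], [2,4], [3,4]
  2-simplices (10): [0,1,2], [0,1,3], [0,1,4], [0,2,3], [0,2,4], [0,3,4], [1,2,3], [1,2,4], [1,3,4], [2,3,4]
  3-simplices (5): [0,1,2,3], [0,1,2,4], [0,1,3,4], [0,2,3,4], [1,2,3,4]

so the chain groups are C_0 ≅ Z^5, C_1 ≅ Z^10, C_2 ≅ Z^10, C_3 ≅ Z^5.

Boundary ∂_1: C_1 → C_0 maps an edge to its endpoints' difference, ∂[p,q] = q − p. For instance
  ∂[0,2] = [2] − [0].
As a 5×10 matrix over Z this has rank 4, with invariant factors (1,1,1,1).

The boundary map ∂_2: C_2 → C_1 acts by ∂[p,q,r] = [q,r] − [p,r] + [p,q]. For instance
  ∂[0,3,4] = [3,4] − [0,4] + [0,3],
  ∂[1,2,4] = [2,4] − [1,4] + [1,2].
This gives a 10×10 integer matrix of rank 6; reducing to Smith normal form yields diagonal entries (1,1,1,1,1,1).

Boundary ∂_3: C_3 → C_2 sends each 3-simplex σ to the alternating sum Σ_i (−1)^i (σ with its i-th vertex removed). For instance
  ∂[0,1,3,4] = [1,3,4] − [0,3,4] + [0,1,4] − [0,1,3],
  ∂[0,1,2,3] = [1,2,3] − [0,2,3] + [0,1,3] − [0,1,2].
As a 10×5 matrix over Z this has rank 4, with invariant factors (1,1,1,1).

From H_k ≅ ker(∂_k) / im(∂_{k+1}) we obtain:

  H_0: rank C_0 − rank ∂_1 = 5 − 4 = 1, and the invariant factors of ∂_1 are all 1, so H_0 = Z.
  H_1: rank ker ∂_1 − rank ∂_2 = (10 − 4) − 6 = 0, and the invariant factors of ∂_2 are all 1, so H_1 = 0.
  H_2: rank ker ∂_2 − rank ∂_3 = (10 − 6) − 4 = 0, and the invariant factors of ∂_3 are all 1, so H_2 = 0.
  H_3: rank ker ∂_3 − rank ∂_4 = (5 − 4) − 0 = 1, and there is no ∂_4, so H_3 = Z.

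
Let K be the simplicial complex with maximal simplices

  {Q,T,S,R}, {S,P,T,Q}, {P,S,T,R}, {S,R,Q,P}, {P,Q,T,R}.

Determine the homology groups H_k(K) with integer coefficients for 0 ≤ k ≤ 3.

H_0 = Z,  H_1 = 0,  H_2 = 0,  H_3 = Z.

Order the vertices as P < Q < R < S < T. Listing each simplex with vertices in this order, K has dimension 3 with simplices:

  0-simplices (5): P, Q, R, S, T
  1-simplices (10): PQ, PR, PS, PT, QR, QS, QT, RS, RT, ST
  2-simplices (10): PQR, PQS, PQT, PRS, PRT, PST, QRS, QRT, QST, RST
  3-simplices (5): PQRS, PQRT, PQST, PRST, QRST

giving chain groups C_0 ≅ Z^5, C_1 ≅ Z^10, C_2 ≅ Z^10, C_3 ≅ Z^5.

The boundary map ∂_1: C_1 → C_0 sends each edge [p,q] (with p < q) to q − p. For instance
  ∂ST = T − S.
This gives a 5×10 integer matrix of rank 4; reducing to Smith normal form yields diagonal entries (1,1,1,1).

∂_2: C_2 → C_1 acts by ∂[p,q,r] = [q,r] − [p,r] + [p,q]. For instance
  ∂QRS = RS − QS + QR,
  ∂PRS = RS − PS + PR.
The resulting 10×10 matrix has rank 6, and its Smith normal form has invariant factors (1,1,1,1,1,1).

The boundary map ∂_3: C_3 → C_2 sends each 3-simplex σ to the alternating sum Σ_i (−1)^i (σ with its i-th vertex removed). For instance
  ∂PQST = QST − PST + PQT − PQS,
  ∂PQRT = QRT − PRT + PQT − PQR.
The 10×5 boundary matrix has rank 4 and Smith normal form diag(1,1,1,1).

Now H_k = ker ∂_k / im ∂_{k+1}, so:

  H_0: rank C_0 − rank ∂_1 = 5 − 4 = 1, and the invariant factors of ∂_1 are all 1, so H_0 = Z.
  H_1: rank ker ∂_1 − rank ∂_2 = (10 − 4) − 6 = 0, and the invariant factors of ∂_2 are all 1, so H_1 = 0.
  H_2: rank ker ∂_2 − rank ∂_3 = (10 − 6) − 4 = 0, and the invariant factors of ∂_3 are all 1, so H_2 = 0.
  H_3: rank ker ∂_3 − rank ∂_4 = (5 − 4) − 0 = 1, and there is no ∂_4, so H_3 = Z.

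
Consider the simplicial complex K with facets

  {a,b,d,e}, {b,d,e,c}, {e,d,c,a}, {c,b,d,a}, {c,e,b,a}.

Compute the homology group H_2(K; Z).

H_2 = 0.

Take the total order a < b < c < d < e on the vertex set. Then K (dimension 3) consists of the simplices:

  0-simplices (5): a, b, c, d, e
  1-simplices (10): ab, ac, ad, ae, bc, bd, be, cd, ce, de
  2-simplices (10): abc, abd, abe, acd, ace, ade, bcd, bce, bde, cde
  3-simplices (5): abcd, abce, abde, acde, bcde

Hence C_0 ≅ Z^5, C_1 ≅ Z^10, C_2 ≅ Z^10, C_3 ≅ Z^5.

∂_1: C_1 → C_0 sends each edge [p,q] (with p < q) to q − p. For instance
  ∂ae = e − a.
The resulting 5×10 matrix has rank 4, and its Smith normal form has invariant factors (1,1,1,1).

Boundary ∂_2: C_2 → C_1 acts by ∂[p,q,r] = [q,r] − [p,r] + [p,q]. For instance
  ∂ace = ce − ae + ac,
  ∂cde = de − ce + cd.
This gives a 10×10 integer matrix of rank 6; reducing to Smith normal form yields diagonal entries (1,1,1,1,1,1).

Boundary ∂_3: C_3 → C_2 sends each 3-simplex σ to the alternating sum Σ_i (−1)^i (σ with its i-th vertex removed). For instance
  ∂acde = cde − ade + ace − acd,
  ∂abcd = bcd − acd + abd − abc.
This gives a 10×5 integer matrix of rank 4; reducing to Smith normal form yields diagonal entries (1,1,1,1).

Computing H_k = (kernel of ∂_k) / (image of ∂_{k+1}):

  H_2: rank ker ∂_2 − rank ∂_3 = (10 − 6) − 4 = 0, and the invariant factors of ∂_3 are all 1, so H_2 = 0.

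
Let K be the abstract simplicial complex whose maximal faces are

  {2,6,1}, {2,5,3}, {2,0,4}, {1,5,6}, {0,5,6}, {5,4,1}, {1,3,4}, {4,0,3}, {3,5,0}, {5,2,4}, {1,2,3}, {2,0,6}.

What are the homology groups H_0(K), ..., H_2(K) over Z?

H_0 ≅ Z,  H_1 ≅ Z/2Z,  H_2 = 0.

Take the total order 0 < 1 < 2 < 3 < 4 < 5 < 6 on the vertex set. Then K (dimension 2) consists of the simplices:

  0-simplices (7): [0], [1], [2], [3], [4], [5], [6]
  1-simplices (18): [0,2], [0,3], [0,4], [0,5], [0,6], [1,2], [1,3], [1,4], [1,5], [1,6], [2,3], [2,4], [2,5], [2,6], [3,4], [3,5], [4,5], [5,6]
  2-simplices (12): [0,2,4], [0,2,6], [0,3,4], [0,3,5], [0,5,6], [1,2,3], [1,2,6], [1,3,4], [1,4,5], [1,5,6], [2,3,5], [2,4,5]

Hence C_0 ≅ Z^7, C_1 ≅ Z^18, C_2 ≅ Z^12.

Boundary ∂_1: C_1 → C_0 maps an edge to its endpoints' difference, ∂[p,q] = q − p. For instance
  ∂[2,4] = [4] − [2].
As a 7×18 matrix over Z this has rank 6, with invariant factors (1,1,1,1,1,1).

∂_2: C_2 → C_1 sends each 2-simplex [p,q,r] to [q,r] − [p,r] + [p,q]. For instance
  ∂[0,3,4] = [3,4] − [0,4] + [0,3],
  ∂[0,2,6] = [2,6] − [0,6] + [0,2].
As a 18×12 matrix over Z this has rank 12, with invariant factors (1,1,1,1,1,1,1,1,1,1,1,2).

Reading off H_k = ker ∂_k / im ∂_{k+1}:

  H_0: rank C_0 − rank ∂_1 = 7 − 6 = 1, and the invariant factors of ∂_1 are all 1, so H_0 = Z.
  H_1: rank ker ∂_1 − rank ∂_2 = (18 − 6) − 12 = 0, and ∂_2 has invariant factor 2 > 1, so H_1 = Z/2Z.
  H_2: rank ker ∂_2 − rank ∂_3 = (12 − 12) − 0 = 0, and there is no ∂_3, so H_2 = 0.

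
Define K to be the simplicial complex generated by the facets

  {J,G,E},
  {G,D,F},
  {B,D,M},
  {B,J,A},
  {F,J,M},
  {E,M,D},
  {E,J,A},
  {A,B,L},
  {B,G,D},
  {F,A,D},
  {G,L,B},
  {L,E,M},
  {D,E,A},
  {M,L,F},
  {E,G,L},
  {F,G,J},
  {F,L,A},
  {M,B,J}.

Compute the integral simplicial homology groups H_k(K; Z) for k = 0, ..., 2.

Order the vertices as A < B < D < E < F < G < J < L < M. Listing each simplex with vertices in this order, K has dimension 2 with simplices:

  0-simplices (9): A, B, D, E, F, G, J, L, M
  1-simplices (27): AB, AD, AE, AF, AJ, AL, BD, BG, BJ, BL, BM, DE, DF, DG, DM, EG, EJ, EL, EM, FG, FJ, FL, FM, GJ, GL, JM, LM
  2-simplices (18): ABJ, ABL, ADE, ADF, AEJ, AFL, BDG, BDM, BGL, BJM, DEM, DFG, EGJ, EGL, ELM, FGJ, FJM, FLM

Hence C_0 ≅ Z^9, C_1 ≅ Z^27, C_2 ≅ Z^18.

Boundary ∂_1: C_1 → C_0 maps an edge to its endpoints' difference, ∂[p,q] = q − p.
This gives a 9×27 integer matrix of rank 8; reducing to Smith normal form yields diagonal entries (1,1,1,1,1,1,1,1).

Boundary ∂_2: C_2 → C_1 maps a triangle to the signed sum of its edges. For instance
  ∂DFG = FG − DG + DF,
  ∂DEM = EM − DM + DE.
This gives a 27×18 integer matrix of rank 17; reducing to Smith normal form yields diagonal entries (1,1,1,1,1,1,1,1,1,1,1,1,1,1,1,1,1).

From H_k ≅ ker(∂_k) / im(∂_{k+1}) we obtain:

  H_0: rank C_0 − rank ∂_1 = 9 − 8 = 1, and the invariant factors of ∂_1 are all 1, so H_0 ≅ Z.
  H_1: rank ker ∂_1 − rank ∂_2 = (27 − 8) − 17 = 2, and the invariant factors of ∂_2 are all 1, so H_1 ≅ Z^2.
  H_2: rank ker ∂_2 − rank ∂_3 = (18 − 17) − 0 = 1, and there is no ∂_3, so H_2 ≅ Z.

As a check, the Euler characteristic is 9 − 27 + 18 = 0, which agrees with 1 − 2 + 1 = 0.

H_0 ≅ Z,  H_1 ≅ Z^2,  H_2 ≅ Z.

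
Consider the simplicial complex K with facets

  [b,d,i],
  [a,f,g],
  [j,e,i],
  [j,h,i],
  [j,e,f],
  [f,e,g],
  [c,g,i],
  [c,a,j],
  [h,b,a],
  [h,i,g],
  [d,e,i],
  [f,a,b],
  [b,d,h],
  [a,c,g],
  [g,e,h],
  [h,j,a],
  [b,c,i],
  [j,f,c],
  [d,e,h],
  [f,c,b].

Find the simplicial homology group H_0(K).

Take the total order a < b < c < d < e < f < g < h < i < j on the vertex set. Then K (dimension 2) consists of the simplices:

  0-simplices (10): a, b, c, d, e, f, g, h, i, j
  1-simplices (30): ab, ac, af, ag, ah, aj, bc, bd, bf, bh, bi, cf, cg, ci, cj, de, dh, di, ef, eg, eh, ei, ej, fg, fj, gh, gi, hi, hj, ij
  2-simplices (20): abf, abh, acg, acj, afg, ahj, bcf, bci, bdh, bdi, cfj, cgi, deh, dei, efg, efj, egh, eij, ghi, hij

giving chain groups C_0 ≅ Z^10, C_1 ≅ Z^30, C_2 ≅ Z^20.

The boundary map ∂_1: C_1 → C_0 sends each edge [p,q] (with p < q) to q − p.
The resulting 10×30 matrix has rank 9, and its Smith normal form has invariant factors (1,1,1,1,1,1,1,1,1).

∂_2: C_2 → C_1 sends each 2-simplex [p,q,r] to [q,r] − [p,r] + [p,q]. For instance
  ∂bdi = di − bi + bd,
  ∂abf = bf − af + ab.
The resulting 30×20 matrix has rank 20, and its Smith normal form has invariant factors (1,1,1,1,1,1,1,1,1,1,1,1,1,1,1,1,1,1,1,2).

Computing H_k = (kernel of ∂_k) / (image of ∂_{k+1}):

  H_0: rank C_0 − rank ∂_1 = 10 − 9 = 1, and the invariant factors of ∂_1 are all 1, so H_0 = Z.

(K is a triangulation of the Klein bottle.)

H_0 = Z.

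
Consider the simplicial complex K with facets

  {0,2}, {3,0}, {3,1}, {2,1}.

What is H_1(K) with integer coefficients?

H_1 = Z.

Order the vertices as 0 < 1 < 2 < 3. Listing each simplex with vertices in this order, K has dimension 1 with simplices:

  0-simplices (4): [0], [1], [2], [3]
  1-simplices (4): [0,2], [0,3], [1,2], [1,3]

Hence C_0 ≅ Z^4, C_1 ≅ Z^4.

Boundary ∂_1: C_1 → C_0 sends each edge [p,q] (with p < q) to q − p. For instance
  ∂[1,3] = [3] − [1].
The 4×4 boundary matrix has rank 3 and Smith normal form diag(1,1,1).

Now H_k = ker ∂_k / im ∂_{k+1}, so:

  H_1: rank ker ∂_1 − rank ∂_2 = (4 − 3) − 0 = 1, and there is no ∂_2, so H_1 ≅ Z.

(K is a triangulation of the circle S^1.)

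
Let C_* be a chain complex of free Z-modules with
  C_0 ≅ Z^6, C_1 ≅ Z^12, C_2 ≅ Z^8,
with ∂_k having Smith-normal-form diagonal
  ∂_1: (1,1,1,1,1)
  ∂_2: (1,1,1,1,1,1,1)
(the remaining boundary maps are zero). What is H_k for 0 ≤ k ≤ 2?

H_0: b_0 = 6 − 0 − 5 = 1; torsion from ∂_1 factors > 1: none. So H_0 ≅ Z.
H_1: b_1 = 12 − 5 − 7 = 0; torsion from ∂_2 factors > 1: none. So H_1 ≅ 0.
H_2: b_2 = 8 − 7 − 0 = 1; torsion from ∂_3 factors > 1: none. So H_2 ≅ Z.

H_0 ≅ Z,  H_1 = 0,  H_2 ≅ Z.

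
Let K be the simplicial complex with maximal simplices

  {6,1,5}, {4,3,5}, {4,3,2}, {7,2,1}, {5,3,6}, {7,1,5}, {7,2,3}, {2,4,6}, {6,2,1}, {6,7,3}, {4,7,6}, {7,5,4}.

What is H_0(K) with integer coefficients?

We work with the vertex ordering 1 < 2 < 3 < 4 < 5 < 6 < 7. The simplices of K, each written with vertices in increasing order, are:

  0-simplices (7): [1], [2], [3], [4], [5], [6], [7]
  1-simplices (18): [1,2], [1,5], [1,6], [1,7], [2,3], [2,4], [2,6], [2,7], [3,4], [3,5], [3,6], [3,7], [4,5], [4,6], [4,7], [5,6], [5,7], [6,7]
  2-simplices (12): [1,2,6], [1,2,7], [1,5,6], [1,5,7], [2,3,4], [2,3,7], [2,4,6], [3,4,5], [3,5,6], [3,6,7], [4,5,7], [4,6,7]

Hence C_0 ≅ Z^7, C_1 ≅ Z^18, C_2 ≅ Z^12.

∂_1: C_1 → C_0 maps an edge to its endpoints' difference, ∂[p,q] = q − p. For instance
  ∂[4,5] = [5] − [4].
The resulting 7×18 matrix has rank 6, and its Smith normal form has invariant factors (1,1,1,1,1,1).

Boundary ∂_2: C_2 → C_1 acts by ∂[p,q,r] = [q,r] − [p,r] + [p,q]. For instance
  ∂[2,3,4] = [3,4] − [2,4] + [2,3],
  ∂[3,4,5] = [4,5] − [3,5] + [3,4].
As a 18×12 matrix over Z this has rank 12, with invariant factors (1,1,1,1,1,1,1,1,1,1,1,2).

Reading off H_k = ker ∂_k / im ∂_{k+1}:

  H_0: rank C_0 − rank ∂_1 = 7 − 6 = 1, and the invariant factors of ∂_1 are all 1, so H_0 = Z.

(K is a triangulation of the real projective plane RP^2.)

H_0 ≅ Z.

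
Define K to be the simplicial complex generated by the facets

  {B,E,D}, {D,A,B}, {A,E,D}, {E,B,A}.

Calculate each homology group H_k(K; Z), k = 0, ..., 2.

H_0 ≅ Z,  H_1 = 0,  H_2 ≅ Z.

We work with the vertex ordering A < B < D < E. The simplices of K, each written with vertices in increasing order, are:

  0-simplices (4): A, B, D, E
  1-simplices (6): AB, AD, AE, BD, BE, DE
  2-simplices (4): ABD, ABE, ADE, BDE

so the chain groups are C_0 ≅ Z^4, C_1 ≅ Z^6, C_2 ≅ Z^4.

The boundary map ∂_1: C_1 → C_0 is given by ∂[p,q] = [q] − [p]. For instance
  ∂AB = B − A.
As a 4×6 matrix over Z this has rank 3, with invariant factors (1,1,1).

Boundary ∂_2: C_2 → C_1 acts by ∂[p,q,r] = [q,r] − [p,r] + [p,q]. For instance
  ∂ABD = BD − AD + AB,
  ∂BDE = DE − BE + BD.
As a 6×4 matrix over Z this has rank 3, with invariant factors (1,1,1).

Reading off H_k = ker ∂_k / im ∂_{k+1}:

  H_0: rank C_0 − rank ∂_1 = 4 − 3 = 1, and the invariant factors of ∂_1 are all 1, so H_0 ≅ Z.
  H_1: rank ker ∂_1 − rank ∂_2 = (6 − 3) − 3 = 0, and the invariant factors of ∂_2 are all 1, so H_1 ≅ 0.
  H_2: rank ker ∂_2 − rank ∂_3 = (4 − 3) − 0 = 1, and there is no ∂_3, so H_2 ≅ Z.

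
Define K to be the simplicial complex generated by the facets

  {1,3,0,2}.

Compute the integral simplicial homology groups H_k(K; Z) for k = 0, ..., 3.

Take the total order 0 < 1 < 2 < 3 on the vertex set. Then K (dimension 3) consists of the simplices:

  0-simplices (4): [0], [1], [2], [3]
  1-simplices (6): [0,1], [0,2], [0,3], [1,2], [1,3], [2,3]
  2-simplices (4): [0,1,2], [0,1,3], [0,2,3], [1,2,3]
  3-simplices (1): [0,1,2,3]

giving chain groups C_0 ≅ Z^4, C_1 ≅ Z^6, C_2 ≅ Z^4, C_3 ≅ Z^1.

∂_1: C_1 → C_0 maps an edge to its endpoints' difference, ∂[p,q] = q − p. For instance
  ∂[0,3] = [3] − [0].
The 4×6 boundary matrix has rank 3 and Smith normal form diag(1,1,1).

∂_2: C_2 → C_1 sends each 2-simplex [p,q,r] to [q,r] − [p,r] + [p,q]. For instance
  ∂[1,2,3] = [2,3] − [1,3] + [1,2],
  ∂[0,2,3] = [2,3] − [0,3] + [0,2].
As a 6×4 matrix over Z this has rank 3, with invariant factors (1,1,1).

Boundary ∂_3: C_3 → C_2 sends each 3-simplex σ to the alternating sum Σ_i (−1)^i (σ with its i-th vertex removed). For instance
  ∂[0,1,2,3] = [1,2,3] − [0,2,3] + [0,1,3] − [0,1,2].
The resulting 4×1 matrix has rank 1, and its Smith normal form has invariant factors (1).

Now H_k = ker ∂_k / im ∂_{k+1}, so:

  H_0: rank C_0 − rank ∂_1 = 4 − 3 = 1, and the invariant factors of ∂_1 are all 1, so H_0 ≅ Z.
  H_1: rank ker ∂_1 − rank ∂_2 = (6 − 3) − 3 = 0, and the invariant factors of ∂_2 are all 1, so H_1 ≅ 0.
  H_2: rank ker ∂_2 − rank ∂_3 = (4 − 3) − 1 = 0, and the invariant factors of ∂_3 are all 1, so H_2 ≅ 0.
  H_3: rank ker ∂_3 − rank ∂_4 = (1 − 1) − 0 = 0, and there is no ∂_4, so H_3 ≅ 0.

H_0 = Z,  H_1 = 0,  H_2 = 0,  H_3 = 0.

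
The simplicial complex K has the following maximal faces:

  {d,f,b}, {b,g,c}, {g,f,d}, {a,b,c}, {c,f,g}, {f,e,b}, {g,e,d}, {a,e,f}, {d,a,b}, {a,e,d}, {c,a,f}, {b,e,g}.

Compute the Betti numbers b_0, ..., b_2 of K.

Take the total order a < b < c < d < e < f < g on the vertex set. Then K (dimension 2) consists of the simplices:

  0-simplices (7): a, b, c, d, e, f, g
  1-simplices (18): ab, ac, ad, ae, af, bc, bd, be, bf, bg, cf, cg, de, df, dg, ef, eg, fg
  2-simplices (12): abc, abd, acf, ade, aef, bcg, bdf, bef, beg, cfg, deg, dfg

giving chain groups C_0 ≅ Z^7, C_1 ≅ Z^18, C_2 ≅ Z^12.

Boundary ∂_1: C_1 → C_0 maps an edge to its endpoints' difference, ∂[p,q] = q − p.
The resulting 7×18 matrix has rank 6, and its Smith normal form has invariant factors (1,1,1,1,1,1).

Boundary ∂_2: C_2 → C_1 maps a triangle to the signed sum of its edges. For instance
  ∂bcg = cg − bg + bc,
  ∂abc = bc − ac + ab.
This gives a 18×12 integer matrix of rank 12; reducing to Smith normal form yields diagonal entries (1,1,1,1,1,1,1,1,1,1,1,2).

Now H_k = ker ∂_k / im ∂_{k+1}, so:

  H_0: rank C_0 − rank ∂_1 = 7 − 6 = 1, and the invariant factors of ∂_1 are all 1, so H_0 = Z.
  H_1: rank ker ∂_1 − rank ∂_2 = (18 − 6) − 12 = 0, and ∂_2 has invariant factor 2 > 1, so H_1 = Z/2.
  H_2: rank ker ∂_2 − rank ∂_3 = (12 − 12) − 0 = 0, and there is no ∂_3, so H_2 = 0.

Hence the Betti numbers are b_0 = 1, b_1 = 0, b_2 = 0.

b_0 = 1, b_1 = 0, b_2 = 0.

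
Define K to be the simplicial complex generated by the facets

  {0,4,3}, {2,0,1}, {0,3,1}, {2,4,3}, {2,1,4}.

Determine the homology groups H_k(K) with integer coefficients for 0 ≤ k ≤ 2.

H_0 ≅ Z,  H_1 ≅ Z,  H_2 = 0.

Order the vertices as 0 < 1 < 2 < 3 < 4. Listing each simplex with vertices in this order, K has dimension 2 with simplices:

  0-simplices (5): [0], [1], [2], [3], [4]
  1-simplices (10): [0,1], [0,2], [0,3], [0,4], [1,2], [1,3], [1,4], [2,3], [2,4], [3,4]
  2-simplices (5): [0,1,2], [0,1,3], [0,3,4], [1,2,4], [2,3,4]

giving chain groups C_0 ≅ Z^5, C_1 ≅ Z^10, C_2 ≅ Z^5.

Boundary ∂_1: C_1 → C_0 is given by ∂[p,q] = [q] − [p].
As a 5×10 matrix over Z this has rank 4, with invariant factors (1,1,1,1).

The boundary map ∂_2: C_2 → C_1 maps a triangle to the signed sum of its edges. For instance
  ∂[2,3,4] = [3,4] − [2,4] + [2,3],
  ∂[1,2,4] = [2,4] − [1,4] + [1,2].
The resulting 10×5 matrix has rank 5, and its Smith normal form has invariant factors (1,1,1,1,1).

From H_k ≅ ker(∂_k) / im(∂_{k+1}) we obtain:

  H_0: rank C_0 − rank ∂_1 = 5 − 4 = 1, and the invariant factors of ∂_1 are all 1, so H_0 = Z.
  H_1: rank ker ∂_1 − rank ∂_2 = (10 − 4) − 5 = 1, and the invariant factors of ∂_2 are all 1, so H_1 = Z.
  H_2: rank ker ∂_2 − rank ∂_3 = (5 − 5) − 0 = 0, and there is no ∂_3, so H_2 = 0.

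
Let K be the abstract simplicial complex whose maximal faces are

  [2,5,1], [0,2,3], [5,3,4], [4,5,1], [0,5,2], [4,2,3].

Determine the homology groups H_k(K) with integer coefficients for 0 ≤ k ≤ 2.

H_0 = Z,  H_1 = Z,  H_2 = 0.

Order the vertices as 0 < 1 < 2 < 3 < 4 < 5. Listing each simplex with vertices in this order, K has dimension 2 with simplices:

  0-simplices (6): [0], [1], [2], [3], [4], [5]
  1-simplices (12): [0,2], [0,3], [0,5], [1,2], [1,4], [1,5], [2,3], [2,4], [2,5], [3,4], [3,5], [4,5]
  2-simplices (6): [0,2,3], [0,2,5], [1,2,5], [1,4,5], [2,3,4], [3,4,5]

so the chain groups are C_0 ≅ Z^6, C_1 ≅ Z^12, C_2 ≅ Z^6.

∂_1: C_1 → C_0 sends each edge [p,q] (with p < q) to q − p.
The resulting 6×12 matrix has rank 5, and its Smith normal form has invariant factors (1,1,1,1,1).

The boundary map ∂_2: C_2 → C_1 acts by ∂[p,q,r] = [q,r] − [p,r] + [p,q]. For instance
  ∂[0,2,5] = [2,5] − [0,5] + [0,2],
  ∂[3,4,5] = [4,5] − [3,5] + [3,4].
As a 12×6 matrix over Z this has rank 6, with invariant factors (1,1,1,1,1,1).

Reading off H_k = ker ∂_k / im ∂_{k+1}:

  H_0: rank C_0 − rank ∂_1 = 6 − 5 = 1, and the invariant factors of ∂_1 are all 1, so H_0 ≅ Z.
  H_1: rank ker ∂_1 − rank ∂_2 = (12 − 5) − 6 = 1, and the invariant factors of ∂_2 are all 1, so H_1 ≅ Z.
  H_2: rank ker ∂_2 − rank ∂_3 = (6 − 6) − 0 = 0, and there is no ∂_3, so H_2 ≅ 0.

As a check, the Euler characteristic is 6 − 12 + 6 = 0, which agrees with 1 − 1 + 0 = 0.
(K is a triangulation of the cylinder S^1 x I.)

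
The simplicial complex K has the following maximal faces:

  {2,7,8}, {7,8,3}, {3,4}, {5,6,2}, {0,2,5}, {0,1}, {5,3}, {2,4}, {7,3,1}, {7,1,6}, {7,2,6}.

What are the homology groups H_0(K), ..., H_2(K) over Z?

H_0 ≅ Z,  H_1 ≅ Z^3,  H_2 = 0.

We work with the vertex ordering 0 < 1 < 2 < 3 < 4 < 5 < 6 < 7 < 8. The simplices of K, each written with vertices in increasing order, are:

  0-simplices (9): [0], [1], [2], [3], [4], [5], [6], [7], [8]
  1-simplices (18): [0,1], [0,2], [0,5], [1,3], [1,6], [1,7], [2,4], [2,5], [2,6], [2,7], [2,8], [3,4], [3,5], [3,7], [3,8], [5,6], [6,7], [7,8]
  2-simplices (7): [0,2,5], [1,3,7], [1,6,7], [2,5,6], [2,6,7], [2,7,8], [3,7,8]

Hence C_0 ≅ Z^9, C_1 ≅ Z^18, C_2 ≅ Z^7.

The boundary map ∂_1: C_1 → C_0 maps an edge to its endpoints' difference, ∂[p,q] = q − p. For instance
  ∂[6,7] = [7] − [6].
As a 9×18 matrix over Z this has rank 8, with invariant factors (1,1,1,1,1,1,1,1).

Boundary ∂_2: C_2 → C_1 sends each 2-simplex [p,q,r] to [q,r] − [p,r] + [p,q]. For instance
  ∂[2,5,6] = [5,6] − [2,6] + [2,5],
  ∂[1,3,7] = [3,7] − [1,7] + [1,3].
The resulting 18×7 matrix has rank 7, and its Smith normal form has invariant factors (1,1,1,1,1,1,1).

Reading off H_k = ker ∂_k / im ∂_{k+1}:

  H_0: rank C_0 − rank ∂_1 = 9 − 8 = 1, and the invariant factors of ∂_1 are all 1, so H_0 = Z.
  H_1: rank ker ∂_1 − rank ∂_2 = (18 − 8) − 7 = 3, and the invariant factors of ∂_2 are all 1, so H_1 = Z^3.
  H_2: rank ker ∂_2 − rank ∂_3 = (7 − 7) − 0 = 0, and there is no ∂_3, so H_2 = 0.

As a check, the Euler characteristic is 9 − 18 + 7 = -2, which agrees with 1 − 3 + 0 = -2.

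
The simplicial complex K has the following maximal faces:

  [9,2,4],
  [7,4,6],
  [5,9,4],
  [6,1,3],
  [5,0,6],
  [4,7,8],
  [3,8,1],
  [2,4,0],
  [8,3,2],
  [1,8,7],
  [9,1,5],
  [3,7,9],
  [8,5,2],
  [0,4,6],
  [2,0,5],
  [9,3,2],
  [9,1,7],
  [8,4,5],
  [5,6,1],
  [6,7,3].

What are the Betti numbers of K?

b_0 = 1, b_1 = 1, b_2 = 0.

Order the vertices as 0 < 1 < 2 < 3 < 4 < 5 < 6 < 7 < 8 < 9. Listing each simplex with vertices in this order, K has dimension 2 with simplices:

  0-simplices (10): [0], [1], [2], [3], [4], [5], [6], [7], [8], [9]
  1-simplices (30): (30 of them)
  2-simplices (20): (20 of them)

so the chain groups are C_0 ≅ Z^10, C_1 ≅ Z^30, C_2 ≅ Z^20.

The boundary map ∂_1: C_1 → C_0 maps an edge to its endpoints' difference, ∂[p,q] = q − p. For instance
  ∂[4,9] = [9] − [4].
The 10×30 boundary matrix has rank 9 and Smith normal form diag(1,1,1,1,1,1,1,1,1).

Boundary ∂_2: C_2 → C_1 acts by ∂[p,q,r] = [q,r] − [p,r] + [p,q]. For instance
  ∂[2,5,8] = [5,8] − [2,8] + [2,5],
  ∂[1,7,8] = [7,8] − [1,8] + [1,7].
This gives a 30×20 integer matrix of rank 20; reducing to Smith normal form yields diagonal entries (1,1,1,1,1,1,1,1,1,1,1,1,1,1,1,1,1,1,1,2).

Reading off H_k = ker ∂_k / im ∂_{k+1}:

  H_0: rank C_0 − rank ∂_1 = 10 − 9 = 1, and the invariant factors of ∂_1 are all 1, so H_0 = Z.
  H_1: rank ker ∂_1 − rank ∂_2 = (30 − 9) − 20 = 1, and ∂_2 has invariant factor 2 > 1, so H_1 = Z ⊕ Z/2.
  H_2: rank ker ∂_2 − rank ∂_3 = (20 − 20) − 0 = 0, and there is no ∂_3, so H_2 = 0.

Hence the Betti numbers are b_0 = 1, b_1 = 1, b_2 = 0.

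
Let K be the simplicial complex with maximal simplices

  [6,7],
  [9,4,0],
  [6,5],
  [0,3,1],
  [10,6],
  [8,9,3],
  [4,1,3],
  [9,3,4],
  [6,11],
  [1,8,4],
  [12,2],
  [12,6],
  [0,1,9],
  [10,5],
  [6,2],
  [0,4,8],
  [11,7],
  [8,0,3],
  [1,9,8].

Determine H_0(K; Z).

Fix the vertex order 0 < 1 < 2 < 3 < 4 < 5 < 6 < 7 < 8 < 9 < 10 < 11 < 12 and write every simplex with vertices in increasing order. Then dim K = 2 and the simplices of K are:

  0-simplices (13): [0], [1], [2], [3], [4], [5], [6], [7], [8], [9], [10], [11], [12]
  1-simplices (24): (24 of them)
  2-simplices (10): [0,1,3], [0,1,9], [0,3,8], [0,4,8], [0,4,9], [1,3,4], [1,4,8], [1,8,9], [3,4,9], [3,8,9]

Hence C_0 ≅ Z^13, C_1 ≅ Z^24, C_2 ≅ Z^10.

Boundary ∂_1: C_1 → C_0 sends each edge [p,q] (with p < q) to q − p. For instance
  ∂[4,8] = [8] − [4].
As a 13×24 matrix over Z this has rank 11, with invariant factors (1,1,1,1,1,1,1,1,1,1,1).

Boundary ∂_2: C_2 → C_1 maps a triangle to the signed sum of its edges. For instance
  ∂[1,3,4] = [3,4] − [1,4] + [1,3],
  ∂[0,4,8] = [4,8] − [0,8] + [0,4].
As a 24×10 matrix over Z this has rank 10, with invariant factors (1,1,1,1,1,1,1,1,1,2).

Now H_k = ker ∂_k / im ∂_{k+1}, so:

  H_0: rank C_0 − rank ∂_1 = 13 − 11 = 2, and the invariant factors of ∂_1 are all 1, so H_0 = Z^2.

H_0 = Z^2.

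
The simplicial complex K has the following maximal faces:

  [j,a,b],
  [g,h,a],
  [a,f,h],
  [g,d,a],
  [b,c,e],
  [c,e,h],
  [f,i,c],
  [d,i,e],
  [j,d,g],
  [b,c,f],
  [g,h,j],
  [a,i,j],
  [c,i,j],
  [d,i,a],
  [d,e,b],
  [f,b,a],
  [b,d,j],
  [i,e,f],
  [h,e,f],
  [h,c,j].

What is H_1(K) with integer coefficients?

Take the total order a < b < c < d < e < f < g < h < i < j on the vertex set. Then K (dimension 2) consists of the simplices:

  0-simplices (10): a, b, c, d, e, f, g, h, i, j
  1-simplices (30): ab, ad, af, ag, ah, ai, aj, bc, bd, be, bf, bj, ce, cf, ch, ci, cj, de, dg, di, dj, ef, eh, ei, fh, fi, gh, gj, hj, ij
  2-simplices (20): abf, abj, adg, adi, afh, agh, aij, bce, bcf, bde, bdj, ceh, cfi, chj, cij, dei, dgj, efh, efi, ghj

so the chain groups are C_0 ≅ Z^10, C_1 ≅ Z^30, C_2 ≅ Z^20.

∂_1: C_1 → C_0 maps an edge to its endpoints' difference, ∂[p,q] = q − p.
The 10×30 boundary matrix has rank 9 and Smith normal form diag(1,1,1,1,1,1,1,1,1).

The boundary map ∂_2: C_2 → C_1 acts by ∂[p,q,r] = [q,r] − [p,r] + [p,q]. For instance
  ∂dei = ei − di + de,
  ∂efh = fh − eh + ef.
This gives a 30×20 integer matrix of rank 20; reducing to Smith normal form yields diagonal entries (1,1,1,1,1,1,1,1,1,1,1,1,1,1,1,1,1,1,1,2).

Now H_k = ker ∂_k / im ∂_{k+1}, so:

  H_1: rank ker ∂_1 − rank ∂_2 = (30 − 9) − 20 = 1, and ∂_2 has invariant factor 2 > 1, so H_1 = Z ⊕ Z/2Z.

(K is a triangulation of the Klein bottle.)

H_1 ≅ Z ⊕ Z/2Z.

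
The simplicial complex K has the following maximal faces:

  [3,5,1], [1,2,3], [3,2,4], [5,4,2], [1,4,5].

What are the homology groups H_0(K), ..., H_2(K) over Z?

Take the total order 1 < 2 < 3 < 4 < 5 on the vertex set. Then K (dimension 2) consists of the simplices:

  0-simplices (5): [1], [2], [3], [4], [5]
  1-simplices (10): [1,2], [1,3], [1,4], [1,5], [2,3], [2,4], [2,5], [3,4], [3,5], [4,5]
  2-simplices (5): [1,2,3], [1,3,5], [1,4,5], [2,3,4], [2,4,5]

so the chain groups are C_0 ≅ Z^5, C_1 ≅ Z^10, C_2 ≅ Z^5.

Boundary ∂_1: C_1 → C_0 is given by ∂[p,q] = [q] − [p]. For instance
  ∂[3,5] = [5] − [3].
The resulting 5×10 matrix has rank 4, and its Smith normal form has invariant factors (1,1,1,1).

Boundary ∂_2: C_2 → C_1 acts by ∂[p,q,r] = [q,r] − [p,r] + [p,q]. For instance
  ∂[1,2,3] = [2,3] − [1,3] + [1,2],
  ∂[1,4,5] = [4,5] − [1,5] + [1,4].
The resulting 10×5 matrix has rank 5, and its Smith normal form has invariant factors (1,1,1,1,1).

Reading off H_k = ker ∂_k / im ∂_{k+1}:

  H_0: rank C_0 − rank ∂_1 = 5 − 4 = 1, and the invariant factors of ∂_1 are all 1, so H_0 = Z.
  H_1: rank ker ∂_1 − rank ∂_2 = (10 − 4) − 5 = 1, and the invariant factors of ∂_2 are all 1, so H_1 = Z.
  H_2: rank ker ∂_2 − rank ∂_3 = (5 − 5) − 0 = 0, and there is no ∂_3, so H_2 = 0.

(K is a triangulation of the Möbius band.)

H_0 = Z,  H_1 = Z,  H_2 = 0.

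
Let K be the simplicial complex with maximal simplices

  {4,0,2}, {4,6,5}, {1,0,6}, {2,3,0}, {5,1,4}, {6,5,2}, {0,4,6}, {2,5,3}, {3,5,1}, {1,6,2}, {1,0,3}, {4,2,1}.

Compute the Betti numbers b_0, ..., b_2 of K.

We work with the vertex ordering 0 < 1 < 2 < 3 < 4 < 5 < 6. The simplices of K, each written with vertices in increasing order, are:

  0-simplices (7): [0], [1], [2], [3], [4], [5], [6]
  1-simplices (18): [0,1], [0,2], [0,3], [0,4], [0,6], [1,2], [1,3], [1,4], [1,5], [1,6], [2,3], [2,4], [2,5], [2,6], [3,5], [4,5], [4,6], [5,6]
  2-simplices (12): [0,1,3], [0,1,6], [0,2,3], [0,2,4], [0,4,6], [1,2,4], [1,2,6], [1,3,5], [1,4,5], [2,3,5], [2,5,6], [4,5,6]

so the chain groups are C_0 ≅ Z^7, C_1 ≅ Z^18, C_2 ≅ Z^12.

∂_1: C_1 → C_0 is given by ∂[p,q] = [q] − [p]. For instance
  ∂[1,6] = [6] − [1].
The resulting 7×18 matrix has rank 6, and its Smith normal form has invariant factors (1,1,1,1,1,1).

Boundary ∂_2: C_2 → C_1 maps a triangle to the signed sum of its edges. For instance
  ∂[1,3,5] = [3,5] − [1,5] + [1,3],
  ∂[4,5,6] = [5,6] − [4,6] + [4,5].
The 18×12 boundary matrix has rank 12 and Smith normal form diag(1,1,1,1,1,1,1,1,1,1,1,2).

From H_k ≅ ker(∂_k) / im(∂_{k+1}) we obtain:

  H_0: rank C_0 − rank ∂_1 = 7 − 6 = 1, and the invariant factors of ∂_1 are all 1, so H_0 ≅ Z.
  H_1: rank ker ∂_1 − rank ∂_2 = (18 − 6) − 12 = 0, and ∂_2 has invariant factor 2 > 1, so H_1 ≅ Z/2Z.
  H_2: rank ker ∂_2 − rank ∂_3 = (12 − 12) − 0 = 0, and there is no ∂_3, so H_2 ≅ 0.

(K is a triangulation of the real projective plane RP^2.)

Hence the Betti numbers are b_0 = 1, b_1 = 0, b_2 = 0.

b_0 = 1, b_1 = 0, b_2 = 0.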